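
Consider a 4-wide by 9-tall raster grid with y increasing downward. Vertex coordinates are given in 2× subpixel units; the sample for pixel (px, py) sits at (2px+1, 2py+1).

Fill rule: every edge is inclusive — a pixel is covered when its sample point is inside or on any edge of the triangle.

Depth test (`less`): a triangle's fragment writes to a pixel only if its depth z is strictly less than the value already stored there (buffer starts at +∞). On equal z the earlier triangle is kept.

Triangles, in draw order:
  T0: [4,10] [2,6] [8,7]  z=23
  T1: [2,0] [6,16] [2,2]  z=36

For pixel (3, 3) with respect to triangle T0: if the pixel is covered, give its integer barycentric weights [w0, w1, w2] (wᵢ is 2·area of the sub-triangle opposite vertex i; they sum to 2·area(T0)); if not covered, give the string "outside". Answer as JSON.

T0:
  2·area = 22
  edge (4, 10)→(2, 6): d=(-2,-4) inclusive
  edge (2, 6)→(8, 7): d=(6,1) inclusive
  edge (8, 7)→(4, 10): d=(-4,3) inclusive
    (1,3)@(3, 7): e=[2,5,15] → #
    (2,3)@(5, 7): e=[10,3,9] → #
    (3,3)@(7, 7): e=[18,1,3] → #
    (1,4)@(3, 9): e=[-2,17,7] → ·
    (2,4)@(5, 9): e=[6,15,1] → #
    (3,4)@(7, 9): e=[14,13,-5] → ·
    (2,5)@(5, 11): e=[2,27,-7] → ·
  covered (4 px):
    · · · ·
    · · · ·
    · · · ·
    · # # #
    · · # ·
    · · · ·
    · · · ·
    · · · ·
    · · · ·
T1:
  2·area = 8
  edge (2, 0)→(6, 16): d=(4,16) inclusive
  edge (6, 16)→(2, 2): d=(-4,-14) inclusive
  edge (2, 2)→(2, 0): d=(0,-2) inclusive
    (1,2)@(3, 5): e=[4,2,2] → #
    (2,2)@(5, 5): e=[-28,30,6] → ·
    (1,3)@(3, 7): e=[12,-6,2] → ·
  covered (1 px):
    · · · ·
    · · · ·
    · # · ·
    · · · ·
    · · · ·
    · · · ·
    · · · ·
    · · · ·
    · · · ·

Answer: [1,3,18]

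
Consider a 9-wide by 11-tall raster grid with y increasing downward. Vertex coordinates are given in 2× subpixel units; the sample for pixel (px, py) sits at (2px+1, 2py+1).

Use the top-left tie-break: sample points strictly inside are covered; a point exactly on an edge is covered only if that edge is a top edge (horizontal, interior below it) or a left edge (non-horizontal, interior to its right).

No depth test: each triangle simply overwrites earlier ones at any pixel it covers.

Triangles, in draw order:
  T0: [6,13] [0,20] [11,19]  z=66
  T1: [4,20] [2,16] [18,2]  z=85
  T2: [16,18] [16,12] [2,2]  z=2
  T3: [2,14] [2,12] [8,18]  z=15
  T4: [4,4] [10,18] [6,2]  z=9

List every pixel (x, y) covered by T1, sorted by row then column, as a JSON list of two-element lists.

T0:
  2·area = 71  (B↔C swapped to make it positive)
  edge (6, 13)→(11, 19): d=(5,6) right/bottom  bias=-1
  edge (11, 19)→(0, 20): d=(-11,1) right/bottom  bias=-1
  edge (0, 20)→(6, 13): d=(6,-7) top-left  bias=+0
    (0,3)@(1, 7): e=[0,142,-71] → ·  [on edge]
    (2,7)@(5, 15): e=[16,50,5] → █
    (3,7)@(7, 15): e=[4,48,19] → █
    (4,7)@(9, 15): e=[-8,46,33] → ·
    (1,8)@(3, 17): e=[38,30,3] → █
    (4,8)@(9, 17): e=[2,24,45] → █
    (5,8)@(11, 17): e=[-10,22,59] → ·
    (0,9)@(1, 19): e=[60,10,1] → █
    (5,9)@(11, 19): e=[0,0,71] → ·  [on edge]
    (0,10)@(1, 21): e=[70,-12,13] → ·
    (1,10)@(3, 21): e=[58,-14,27] → ·
    (2,10)@(5, 21): e=[46,-16,41] → ·
  covered (11 px):
    · · · · · · · · ·
    · · · · · · · · ·
    · · · · · · · · ·
    · · · · · · · · ·
    · · · · · · · · ·
    · · · · · · · · ·
    · · · · · · · · ·
    · · █ █ · · · · ·
    · █ █ █ █ · · · ·
    █ █ █ █ █ · · · ·
    · · · · · · · · ·
T1:
  2·area = 92
  edge (4, 20)→(2, 16): d=(-2,-4) top-left  bias=+0
  edge (2, 16)→(18, 2): d=(16,-14) top-left  bias=+0
  edge (18, 2)→(4, 20): d=(-14,18) right/bottom  bias=-1
    (8,1)@(17, 3): e=[86,2,4] → █
    (7,2)@(15, 5): e=[74,6,12] → █
    (8,2)@(17, 5): e=[82,34,-24] → ·
    (6,3)@(13, 7): e=[62,10,20] → █
    (7,3)@(15, 7): e=[70,38,-16] → ·
    (5,4)@(11, 9): e=[50,14,28] → █
    (6,4)@(13, 9): e=[58,42,-8] → ·
    (4,5)@(9, 11): e=[38,18,36] → █
    (5,5)@(11, 11): e=[46,46,0] → ·  [on edge]
    (3,6)@(7, 13): e=[26,22,44] → █
    (5,6)@(11, 13): e=[42,78,-28] → ·
    (2,7)@(5, 15): e=[14,26,52] → █
  covered (11 px):
    · · · · · · · · ·
    · · · · · · · · █
    · · · · · · · █ ·
    · · · · · · █ · ·
    · · · · · █ · · ·
    · · · · █ · · · ·
    · · · █ █ · · · ·
    · · █ █ · · · · ·
    · █ █ · · · · · ·
    · · · · · · · · ·
    · · · · · · · · ·
T2:
  2·area = 84  (B↔C swapped to make it positive)
  edge (16, 18)→(2, 2): d=(-14,-16) top-left  bias=+0
  edge (2, 2)→(16, 12): d=(14,10) right/bottom  bias=-1
  edge (16, 12)→(16, 18): d=(0,6) right/bottom  bias=-1
    (1,1)@(3, 3): e=[2,4,78] → █
    (2,1)@(5, 3): e=[34,-16,66] → ·
    (1,2)@(3, 5): e=[-26,32,78] → ·
    (2,2)@(5, 5): e=[6,12,66] → █
    (3,2)@(7, 5): e=[38,-8,54] → ·
    (2,3)@(5, 7): e=[-22,40,66] → ·
    (3,3)@(7, 7): e=[10,20,54] → █
    (4,3)@(9, 7): e=[42,0,42] → ·  [on edge]
    (3,4)@(7, 9): e=[-18,48,54] → ·
    (4,4)@(9, 9): e=[14,28,42] → █
    (5,4)@(11, 9): e=[46,8,30] → █
    (6,4)@(13, 9): e=[78,-12,18] → ·
  covered (10 px):
    · · · · · · · · ·
    · █ · · · · · · ·
    · · █ · · · · · ·
    · · · █ · · · · ·
    · · · · █ █ · · ·
    · · · · · █ █ · ·
    · · · · · · █ █ ·
    · · · · · · · █ ·
    · · · · · · · · ·
    · · · · · · · · ·
    · · · · · · · · ·
T3:
  2·area = 12
  edge (2, 14)→(2, 12): d=(0,-2) top-left  bias=+0
  edge (2, 12)→(8, 18): d=(6,6) right/bottom  bias=-1
  edge (8, 18)→(2, 14): d=(-6,-4) top-left  bias=+0
    (0,5)@(1, 11): e=[-2,0,14] → ·  [on edge]
    (1,6)@(3, 13): e=[2,0,10] → ·  [on edge]
    (2,7)@(5, 15): e=[6,0,6] → ·  [on edge]
    (3,8)@(7, 17): e=[10,0,2] → ·  [on edge]
    (4,9)@(9, 19): e=[14,0,-2] → ·  [on edge]
    (5,10)@(11, 21): e=[18,0,-6] → ·  [on edge]
  covered (0 px):
    · · · · · · · · ·
    · · · · · · · · ·
    · · · · · · · · ·
    · · · · · · · · ·
    · · · · · · · · ·
    · · · · · · · · ·
    · · · · · · · · ·
    · · · · · · · · ·
    · · · · · · · · ·
    · · · · · · · · ·
    · · · · · · · · ·
T4:
  2·area = 40  (B↔C swapped to make it positive)
  edge (4, 4)→(6, 2): d=(2,-2) top-left  bias=+0
  edge (6, 2)→(10, 18): d=(4,16) right/bottom  bias=-1
  edge (10, 18)→(4, 4): d=(-6,-14) top-left  bias=+0
    (3,0)@(7, 1): e=[0,-20,60] → ·  [on edge]
    (2,1)@(5, 3): e=[0,20,20] → █  [on edge]
    (3,1)@(7, 3): e=[4,-12,48] → ·
    (1,2)@(3, 5): e=[0,60,-20] → ·  [on edge]
    (2,2)@(5, 5): e=[4,28,8] → █
    (3,2)@(7, 5): e=[8,-4,36] → ·
    (0,3)@(1, 7): e=[0,100,-60] → ·  [on edge]
    (2,3)@(5, 7): e=[8,36,-4] → ·
    (3,3)@(7, 7): e=[12,4,24] → █
    (4,3)@(9, 7): e=[16,-28,52] → ·
    (3,4)@(7, 9): e=[16,12,12] → █
    (4,4)@(9, 9): e=[20,-20,40] → ·
    (3,5)@(7, 11): e=[20,20,0] → █  [on edge]
  covered (6 px):
    · · · · · · · · ·
    · · █ · · · · · ·
    · · █ · · · · · ·
    · · · █ · · · · ·
    · · · █ · · · · ·
    · · · █ · · · · ·
    · · · · · · · · ·
    · · · · █ · · · ·
    · · · · · · · · ·
    · · · · · · · · ·
    · · · · · · · · ·

Final: [[8,1],[7,2],[6,3],[5,4],[4,5],[3,6],[4,6],[2,7],[3,7],[1,8],[2,8]]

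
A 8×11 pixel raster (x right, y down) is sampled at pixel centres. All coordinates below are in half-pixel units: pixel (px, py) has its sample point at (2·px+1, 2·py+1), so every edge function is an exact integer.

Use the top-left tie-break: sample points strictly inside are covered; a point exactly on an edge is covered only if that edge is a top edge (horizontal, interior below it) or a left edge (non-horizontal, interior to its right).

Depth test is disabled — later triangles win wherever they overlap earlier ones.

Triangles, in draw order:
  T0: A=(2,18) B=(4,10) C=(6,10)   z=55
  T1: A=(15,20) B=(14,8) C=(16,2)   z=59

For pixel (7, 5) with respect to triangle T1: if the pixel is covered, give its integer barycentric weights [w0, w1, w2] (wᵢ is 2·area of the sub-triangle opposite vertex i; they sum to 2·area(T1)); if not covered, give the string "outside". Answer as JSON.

T0:
  2·area = 16
  edge (2, 18)→(4, 10): d=(2,-8) top-left  bias=+0
  edge (4, 10)→(6, 10): d=(2,0) top-left  bias=+0
  edge (6, 10)→(2, 18): d=(-4,8) right/bottom  bias=-1
    (2,5)@(5, 11): e=[10,2,4] → #
    (3,5)@(7, 11): e=[26,2,-12] → ·
    (2,6)@(5, 13): e=[14,6,-4] → ·
    (1,7)@(3, 15): e=[2,10,4] → #
    (2,7)@(5, 15): e=[18,10,-12] → ·
    (1,8)@(3, 17): e=[6,14,-4] → ·
  covered (2 px):
    · · · · · · · ·
    · · · · · · · ·
    · · · · · · · ·
    · · · · · · · ·
    · · · · · · · ·
    · · # · · · · ·
    · · · · · · · ·
    · # · · · · · ·
    · · · · · · · ·
    · · · · · · · ·
    · · · · · · · ·
T1:
  2·area = 30
  edge (15, 20)→(14, 8): d=(-1,-12) top-left  bias=+0
  edge (14, 8)→(16, 2): d=(2,-6) top-left  bias=+0
  edge (16, 2)→(15, 20): d=(-1,18) right/bottom  bias=-1
    (7,2)@(15, 5): e=[15,0,15] → #  [on edge]
    (7,3)@(15, 7): e=[13,4,13] → #
    (7,4)@(15, 9): e=[11,8,11] → #
    (6,5)@(13, 11): e=[-15,0,45] → ·  [on edge]
    (7,5)@(15, 11): e=[9,12,9] → #
    (7,6)@(15, 13): e=[7,16,7] → #
    (7,7)@(15, 15): e=[5,20,5] → #
    (5,8)@(11, 17): e=[-45,0,75] → ·  [on edge]
    (7,8)@(15, 17): e=[3,24,3] → #
    (7,9)@(15, 19): e=[1,28,1] → #
    (7,10)@(15, 21): e=[-1,32,-1] → ·
  covered (8 px):
    · · · · · · · ·
    · · · · · · · ·
    · · · · · · · #
    · · · · · · · #
    · · · · · · · #
    · · · · · · · #
    · · · · · · · #
    · · · · · · · #
    · · · · · · · #
    · · · · · · · #
    · · · · · · · ·

Final: [12,9,9]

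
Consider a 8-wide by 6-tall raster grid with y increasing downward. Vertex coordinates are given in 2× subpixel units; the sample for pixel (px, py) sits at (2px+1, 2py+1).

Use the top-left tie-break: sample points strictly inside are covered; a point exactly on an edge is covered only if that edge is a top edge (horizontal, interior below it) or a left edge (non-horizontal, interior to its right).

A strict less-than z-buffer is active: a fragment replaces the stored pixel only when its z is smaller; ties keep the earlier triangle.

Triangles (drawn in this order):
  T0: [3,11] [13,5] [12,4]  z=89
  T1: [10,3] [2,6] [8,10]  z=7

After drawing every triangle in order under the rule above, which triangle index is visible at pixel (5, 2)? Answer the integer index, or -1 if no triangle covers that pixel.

T0:
  2·area = 16  (B↔C swapped to make it positive)
  edge (3, 11)→(12, 4): d=(9,-7) top-left  bias=+0
  edge (12, 4)→(13, 5): d=(1,1) right/bottom  bias=-1
  edge (13, 5)→(3, 11): d=(-10,6) right/bottom  bias=-1
    (4,0)@(9, 1): e=[-48,0,64] → ·  [on edge]
    (5,1)@(11, 3): e=[-16,0,32] → ·  [on edge]
    (5,2)@(11, 5): e=[2,2,12] → #
    (6,2)@(13, 5): e=[16,0,0] → ·  [on edge]
    (4,3)@(9, 7): e=[6,6,4] → #
    (5,3)@(11, 7): e=[20,4,-8] → ·
    (7,3)@(15, 7): e=[48,0,-32] → ·  [on edge]
    (4,4)@(9, 9): e=[24,8,-16] → ·
    (1,5)@(3, 11): e=[0,16,0] → ·  [on edge]
  covered (2 px):
    · · · · · · · ·
    · · · · · · · ·
    · · · · · # · ·
    · · · · # · · ·
    · · · · · · · ·
    · · · · · · · ·
T1:
  2·area = 50  (B↔C swapped to make it positive)
  edge (10, 3)→(8, 10): d=(-2,7) right/bottom  bias=-1
  edge (8, 10)→(2, 6): d=(-6,-4) top-left  bias=+0
  edge (2, 6)→(10, 3): d=(8,-3) top-left  bias=+0
    (2,2)@(5, 5): e=[31,18,1] → #
    (3,2)@(7, 5): e=[17,26,7] → #
    (4,2)@(9, 5): e=[3,34,13] → #
    (5,2)@(11, 5): e=[-11,42,19] → ·
    (2,3)@(5, 7): e=[27,6,17] → #
    (4,3)@(9, 7): e=[-1,22,29] → ·
    (2,4)@(5, 9): e=[23,-6,33] → ·
    (3,4)@(7, 9): e=[9,2,39] → #
    (4,4)@(9, 9): e=[-5,10,45] → ·
    (3,5)@(7, 11): e=[5,-10,55] → ·
  covered (6 px):
    · · · · · · · ·
    · · · · · · · ·
    · · # # # · · ·
    · · # # · · · ·
    · · · # · · · ·
    · · · · · · · ·

Z-buffer (winner per pixel, '.' = empty):
  . . . . . . . .
  . . . . . . . .
  . . 1 1 1 0 . .
  . . 1 1 0 . . .
  . . . 1 . . . .
  . . . . . . . .

Final: 0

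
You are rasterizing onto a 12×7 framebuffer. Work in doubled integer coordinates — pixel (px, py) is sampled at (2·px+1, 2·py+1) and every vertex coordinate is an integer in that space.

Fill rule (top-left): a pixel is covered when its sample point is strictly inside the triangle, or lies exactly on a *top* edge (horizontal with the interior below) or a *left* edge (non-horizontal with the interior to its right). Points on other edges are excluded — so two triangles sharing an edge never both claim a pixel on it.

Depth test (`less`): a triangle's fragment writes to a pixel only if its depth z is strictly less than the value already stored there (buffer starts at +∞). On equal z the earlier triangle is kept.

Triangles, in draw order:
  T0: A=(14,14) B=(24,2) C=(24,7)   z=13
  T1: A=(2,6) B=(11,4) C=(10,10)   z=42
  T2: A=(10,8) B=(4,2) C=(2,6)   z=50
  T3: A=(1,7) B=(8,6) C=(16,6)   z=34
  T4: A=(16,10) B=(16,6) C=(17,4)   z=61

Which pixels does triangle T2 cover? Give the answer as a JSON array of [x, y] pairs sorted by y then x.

T0:
  2·area = 50
  edge (14, 14)→(24, 2): d=(10,-12) top-left  bias=+0
  edge (24, 2)→(24, 7): d=(0,5) right/bottom  bias=-1
  edge (24, 7)→(14, 14): d=(-10,7) right/bottom  bias=-1
    (11,2)@(23, 5): e=[18,5,27] → █
    (10,3)@(21, 7): e=[14,15,21] → █
    (9,4)@(19, 9): e=[10,25,15] → █
    (11,4)@(23, 9): e=[58,5,-13] → ·
    (8,5)@(17, 11): e=[6,35,9] → █
    (9,5)@(19, 11): e=[30,25,-5] → ·
    (10,5)@(21, 11): e=[54,15,-19] → ·
    (7,6)@(15, 13): e=[2,45,3] → █
    (8,6)@(17, 13): e=[26,35,-11] → ·
  covered (7 px):
    · · · · · · · · · · · ·
    · · · · · · · · · · · ·
    · · · · · · · · · · · █
    · · · · · · · · · · █ █
    · · · · · · · · · █ █ ·
    · · · · · · · · █ · · ·
    · · · · · · · █ · · · ·
T1:
  2·area = 52
  edge (2, 6)→(11, 4): d=(9,-2) top-left  bias=+0
  edge (11, 4)→(10, 10): d=(-1,6) right/bottom  bias=-1
  edge (10, 10)→(2, 6): d=(-8,-4) top-left  bias=+0
    (3,2)@(7, 5): e=[1,23,28] → █
    (4,2)@(9, 5): e=[5,11,36] → █
    (5,2)@(11, 5): e=[9,-1,44] → ·
    (2,3)@(5, 7): e=[15,33,4] → █
    (5,3)@(11, 7): e=[27,-3,28] → ·
    (2,4)@(5, 9): e=[33,31,-12] → ·
    (3,4)@(7, 9): e=[37,19,-4] → ·
    (4,4)@(9, 9): e=[41,7,4] → █
    (5,4)@(11, 9): e=[45,-5,12] → ·
    (4,5)@(9, 11): e=[59,5,-12] → ·
  covered (6 px):
    · · · · · · · · · · · ·
    · · · · · · · · · · · ·
    · · · █ █ · · · · · · ·
    · · █ █ █ · · · · · · ·
    · · · · █ · · · · · · ·
    · · · · · · · · · · · ·
    · · · · · · · · · · · ·
T2:
  2·area = 36  (B↔C swapped to make it positive)
  edge (10, 8)→(2, 6): d=(-8,-2) top-left  bias=+0
  edge (2, 6)→(4, 2): d=(2,-4) top-left  bias=+0
  edge (4, 2)→(10, 8): d=(6,6) right/bottom  bias=-1
    (1,0)@(3, 1): e=[42,-6,0] → ·  [on edge]
    (2,1)@(5, 3): e=[30,6,0] → ·  [on edge]
    (1,2)@(3, 5): e=[10,2,24] → █
    (2,2)@(5, 5): e=[14,10,12] → █
    (3,2)@(7, 5): e=[18,18,0] → ·  [on edge]
    (1,3)@(3, 7): e=[-6,6,36] → ·
    (2,3)@(5, 7): e=[-2,14,24] → ·
    (3,3)@(7, 7): e=[2,22,12] → █
    (4,3)@(9, 7): e=[6,30,0] → ·  [on edge]
    (3,4)@(7, 9): e=[-14,26,24] → ·
    (5,4)@(11, 9): e=[-6,42,0] → ·  [on edge]
    (6,5)@(13, 11): e=[-18,54,0] → ·  [on edge]
    (7,6)@(15, 13): e=[-30,66,0] → ·  [on edge]
  covered (3 px):
    · · · · · · · · · · · ·
    · · · · · · · · · · · ·
    · █ █ · · · · · · · · ·
    · · · █ · · · · · · · ·
    · · · · · · · · · · · ·
    · · · · · · · · · · · ·
    · · · · · · · · · · · ·
T3:
  2·area = 8
  edge (1, 7)→(8, 6): d=(7,-1) top-left  bias=+0
  edge (8, 6)→(16, 6): d=(8,0) top-left  bias=+0
  edge (16, 6)→(1, 7): d=(-15,1) right/bottom  bias=-1
    (7,2)@(15, 5): e=[0,-8,16] → ·  [on edge]
    (0,3)@(1, 7): e=[0,8,0] → ·  [on edge]
  covered (0 px):
    · · · · · · · · · · · ·
    · · · · · · · · · · · ·
    · · · · · · · · · · · ·
    · · · · · · · · · · · ·
    · · · · · · · · · · · ·
    · · · · · · · · · · · ·
    · · · · · · · · · · · ·
T4:
  2·area = 4
  edge (16, 10)→(16, 6): d=(0,-4) top-left  bias=+0
  edge (16, 6)→(17, 4): d=(1,-2) top-left  bias=+0
  edge (17, 4)→(16, 10): d=(-1,6) right/bottom  bias=-1
  covered (0 px):
    · · · · · · · · · · · ·
    · · · · · · · · · · · ·
    · · · · · · · · · · · ·
    · · · · · · · · · · · ·
    · · · · · · · · · · · ·
    · · · · · · · · · · · ·
    · · · · · · · · · · · ·

Final: [[1,2],[2,2],[3,3]]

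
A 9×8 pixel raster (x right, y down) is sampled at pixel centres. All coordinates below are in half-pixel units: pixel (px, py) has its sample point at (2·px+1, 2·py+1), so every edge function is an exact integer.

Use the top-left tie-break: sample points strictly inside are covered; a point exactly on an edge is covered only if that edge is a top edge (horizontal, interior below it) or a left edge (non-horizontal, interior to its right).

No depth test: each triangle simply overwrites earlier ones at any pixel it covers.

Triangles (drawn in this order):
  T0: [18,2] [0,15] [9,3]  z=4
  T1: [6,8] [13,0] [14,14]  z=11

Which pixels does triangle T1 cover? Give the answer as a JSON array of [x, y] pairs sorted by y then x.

T0:
  2·area = 99
  edge (18, 2)→(0, 15): d=(-18,13) right/bottom  bias=-1
  edge (0, 15)→(9, 3): d=(9,-12) top-left  bias=+0
  edge (9, 3)→(18, 2): d=(9,-1) top-left  bias=+0
    (4,1)@(9, 3): e=[99,0,0] → #  [on edge]
    (5,1)@(11, 3): e=[73,24,2] → #
    (6,1)@(13, 3): e=[47,48,4] → #
    (7,1)@(15, 3): e=[21,72,6] → #
    (8,1)@(17, 3): e=[-5,96,8] → ·
    (4,2)@(9, 5): e=[63,18,18] → #
    (7,2)@(15, 5): e=[-15,90,24] → ·
    (3,3)@(7, 7): e=[53,12,34] → #
    (6,3)@(13, 7): e=[-25,84,40] → ·
    (2,4)@(5, 9): e=[43,6,50] → #
    (4,4)@(9, 9): e=[-9,54,54] → ·
    (5,4)@(11, 9): e=[-35,78,56] → ·
    (1,5)@(3, 11): e=[33,0,66] → #  [on edge]
  covered (14 px):
    · · · · · · · · ·
    · · · · # # # # ·
    · · · · # # # · ·
    · · · # # # · · ·
    · · # # · · · · ·
    · # # · · · · · ·
    · · · · · · · · ·
    · · · · · · · · ·
T1:
  2·area = 106
  edge (6, 8)→(13, 0): d=(7,-8) top-left  bias=+0
  edge (13, 0)→(14, 14): d=(1,14) right/bottom  bias=-1
  edge (14, 14)→(6, 8): d=(-8,-6) top-left  bias=+0
    (6,0)@(13, 1): e=[7,1,98] → #
    (7,0)@(15, 1): e=[23,-27,110] → ·
    (5,1)@(11, 3): e=[5,31,70] → #
    (7,1)@(15, 3): e=[37,-25,94] → ·
    (4,2)@(9, 5): e=[3,61,42] → #
    (7,2)@(15, 5): e=[51,-23,78] → ·
    (3,3)@(7, 7): e=[1,91,14] → #
    (7,3)@(15, 7): e=[65,-21,62] → ·
    (3,4)@(7, 9): e=[15,93,-2] → ·
    (4,4)@(9, 9): e=[31,65,10] → #
    (7,4)@(15, 9): e=[79,-19,46] → ·
    (4,5)@(9, 11): e=[45,67,-6] → ·
  covered (16 px):
    · · · · · · # · ·
    · · · · · # # · ·
    · · · · # # # · ·
    · · · # # # # · ·
    · · · · # # # · ·
    · · · · · # # · ·
    · · · · · · # · ·
    · · · · · · · · ·

Result: [[6,0],[5,1],[6,1],[4,2],[5,2],[6,2],[3,3],[4,3],[5,3],[6,3],[4,4],[5,4],[6,4],[5,5],[6,5],[6,6]]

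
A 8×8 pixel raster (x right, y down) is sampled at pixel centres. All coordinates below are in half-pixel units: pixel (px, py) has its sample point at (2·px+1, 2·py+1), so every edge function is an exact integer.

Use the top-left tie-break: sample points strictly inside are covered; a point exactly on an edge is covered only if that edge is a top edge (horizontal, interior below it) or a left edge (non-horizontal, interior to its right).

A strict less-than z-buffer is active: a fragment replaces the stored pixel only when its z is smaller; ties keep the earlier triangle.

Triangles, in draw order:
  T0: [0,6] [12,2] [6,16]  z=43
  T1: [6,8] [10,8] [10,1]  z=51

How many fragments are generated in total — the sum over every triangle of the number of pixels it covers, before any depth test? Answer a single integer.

T0:
  2·area = 144
  edge (0, 6)→(12, 2): d=(12,-4) top-left  bias=+0
  edge (12, 2)→(6, 16): d=(-6,14) right/bottom  bias=-1
  edge (6, 16)→(0, 6): d=(-6,-10) top-left  bias=+0
    (7,0)@(15, 1): e=[0,-36,180] → ·  [on edge]
    (4,1)@(9, 3): e=[0,36,108] → #  [on edge]
    (5,1)@(11, 3): e=[8,8,128] → #
    (6,1)@(13, 3): e=[16,-20,148] → ·
    (1,2)@(3, 5): e=[0,108,36] → #  [on edge]
    (2,2)@(5, 5): e=[8,80,56] → #
    (3,2)@(7, 5): e=[16,52,76] → #
    (5,2)@(11, 5): e=[32,-4,116] → ·
    (0,3)@(1, 7): e=[16,124,4] → #
    (5,3)@(11, 7): e=[56,-16,104] → ·
    (0,4)@(1, 9): e=[40,112,-8] → ·
    (1,4)@(3, 9): e=[48,84,12] → #
    (4,4)@(9, 9): e=[72,0,72] → ·  [on edge]
    (1,5)@(3, 11): e=[72,72,0] → #  [on edge]
  covered (19 px):
    · · · · · · · ·
    · · · · # # · ·
    · # # # # · · ·
    # # # # # · · ·
    · # # # · · · ·
    · # # # · · · ·
    · · # # · · · ·
    · · · · · · · ·
T1:
  2·area = 28  (B↔C swapped to make it positive)
  edge (6, 8)→(10, 1): d=(4,-7) top-left  bias=+0
  edge (10, 1)→(10, 8): d=(0,7) right/bottom  bias=-1
  edge (10, 8)→(6, 8): d=(-4,0) right/bottom  bias=-1
    (4,1)@(9, 3): e=[1,7,20] → #
    (5,1)@(11, 3): e=[15,-7,20] → ·
    (4,2)@(9, 5): e=[9,7,12] → #
    (5,2)@(11, 5): e=[23,-7,12] → ·
    (3,3)@(7, 7): e=[3,21,4] → #
    (5,3)@(11, 7): e=[31,-7,4] → ·
    (3,4)@(7, 9): e=[11,21,-4] → ·
    (4,4)@(9, 9): e=[25,7,-4] → ·
  covered (4 px):
    · · · · · · · ·
    · · · · # · · ·
    · · · · # · · ·
    · · · # # · · ·
    · · · · · · · ·
    · · · · · · · ·
    · · · · · · · ·
    · · · · · · · ·

Final: 23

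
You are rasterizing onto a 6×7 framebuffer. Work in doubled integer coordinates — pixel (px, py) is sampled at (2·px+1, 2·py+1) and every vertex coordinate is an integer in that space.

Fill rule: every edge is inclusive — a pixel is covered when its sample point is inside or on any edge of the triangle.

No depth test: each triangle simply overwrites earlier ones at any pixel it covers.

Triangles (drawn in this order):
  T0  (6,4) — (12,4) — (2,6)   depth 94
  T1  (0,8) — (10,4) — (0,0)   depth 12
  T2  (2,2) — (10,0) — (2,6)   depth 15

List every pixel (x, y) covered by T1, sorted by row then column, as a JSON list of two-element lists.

T0:
  2·area = 12
  edge (6, 4)→(12, 4): d=(6,0) inclusive
  edge (12, 4)→(2, 6): d=(-10,2) inclusive
  edge (2, 6)→(6, 4): d=(4,-2) inclusive
    (2,2)@(5, 5): e=[6,4,2] → █
    (3,2)@(7, 5): e=[6,0,6] → █  [on edge]
    (4,2)@(9, 5): e=[6,-4,10] → ·
    (2,3)@(5, 7): e=[18,-16,10] → ·
    (3,3)@(7, 7): e=[18,-20,14] → ·
  covered (2 px):
    · · · · · ·
    · · · · · ·
    · · █ █ · ·
    · · · · · ·
    · · · · · ·
    · · · · · ·
    · · · · · ·
T1:
  2·area = 80  (B↔C swapped to make it positive)
  edge (0, 8)→(0, 0): d=(0,-8) inclusive
  edge (0, 0)→(10, 4): d=(10,4) inclusive
  edge (10, 4)→(0, 8): d=(-10,4) inclusive
    (0,0)@(1, 1): e=[8,6,66] → █
    (1,0)@(3, 1): e=[24,-2,58] → ·
    (0,1)@(1, 3): e=[8,26,46] → █
    (1,1)@(3, 3): e=[24,18,38] → █
    (2,1)@(5, 3): e=[40,10,30] → █
    (3,1)@(7, 3): e=[56,2,22] → █
    (4,1)@(9, 3): e=[72,-6,14] → ·
    (0,2)@(1, 5): e=[8,46,26] → █
    (4,2)@(9, 5): e=[72,14,-6] → ·
    (0,3)@(1, 7): e=[8,66,6] → █
    (1,3)@(3, 7): e=[24,58,-2] → ·
    (2,3)@(5, 7): e=[40,50,-10] → ·
  covered (10 px):
    █ · · · · ·
    █ █ █ █ · ·
    █ █ █ █ · ·
    █ · · · · ·
    · · · · · ·
    · · · · · ·
    · · · · · ·
T2:
  2·area = 32
  edge (2, 2)→(10, 0): d=(8,-2) inclusive
  edge (10, 0)→(2, 6): d=(-8,6) inclusive
  edge (2, 6)→(2, 2): d=(0,-4) inclusive
    (3,0)@(7, 1): e=[2,10,20] → █
    (4,0)@(9, 1): e=[6,-2,28] → ·
    (1,1)@(3, 3): e=[10,18,4] → █
    (2,1)@(5, 3): e=[14,6,12] → █
    (3,1)@(7, 3): e=[18,-6,20] → ·
    (1,2)@(3, 5): e=[26,2,4] → █
    (2,2)@(5, 5): e=[30,-10,12] → ·
    (1,3)@(3, 7): e=[42,-14,4] → ·
  covered (4 px):
    · · · █ · ·
    · █ █ · · ·
    · █ · · · ·
    · · · · · ·
    · · · · · ·
    · · · · · ·
    · · · · · ·

Result: [[0,0],[0,1],[1,1],[2,1],[3,1],[0,2],[1,2],[2,2],[3,2],[0,3]]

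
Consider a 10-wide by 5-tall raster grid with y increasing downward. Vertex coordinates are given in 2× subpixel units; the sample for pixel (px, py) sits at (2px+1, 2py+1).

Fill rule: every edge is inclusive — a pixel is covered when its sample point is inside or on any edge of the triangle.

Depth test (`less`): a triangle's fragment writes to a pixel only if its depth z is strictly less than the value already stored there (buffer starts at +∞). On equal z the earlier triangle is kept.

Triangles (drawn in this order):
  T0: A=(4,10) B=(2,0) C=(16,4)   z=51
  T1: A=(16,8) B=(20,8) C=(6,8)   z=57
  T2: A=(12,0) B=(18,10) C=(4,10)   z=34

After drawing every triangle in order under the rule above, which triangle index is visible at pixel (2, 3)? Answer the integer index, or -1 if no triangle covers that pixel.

T0:
  2·area = 132
  edge (4, 10)→(2, 0): d=(-2,-10) inclusive
  edge (2, 0)→(16, 4): d=(14,4) inclusive
  edge (16, 4)→(4, 10): d=(-12,6) inclusive
    (1,0)@(3, 1): e=[8,10,114] → X
    (2,0)@(5, 1): e=[28,2,102] → X
    (3,0)@(7, 1): e=[48,-6,90] → .
    (1,1)@(3, 3): e=[4,38,90] → X
    (3,1)@(7, 3): e=[44,22,66] → X
    (4,1)@(9, 3): e=[64,14,54] → X
    (5,1)@(11, 3): e=[84,6,42] → X
    (6,1)@(13, 3): e=[104,-2,30] → .
    (1,2)@(3, 5): e=[0,66,66] → X  [on edge]
    (6,2)@(13, 5): e=[100,26,6] → X
    (7,2)@(15, 5): e=[120,18,-6] → .
    (1,3)@(3, 7): e=[-4,94,42] → .
  covered (17 px):
    . X X . . . . . . .
    . X X X X X . . . .
    . X X X X X X . . .
    . . X X X . . . . .
    . . X . . . . . . .
T1:
  degenerate (2·area = 0) — covers nothing
T2:
  2·area = 140
  edge (12, 0)→(18, 10): d=(6,10) inclusive
  edge (18, 10)→(4, 10): d=(-14,0) inclusive
  edge (4, 10)→(12, 0): d=(8,-10) inclusive
    (5,1)@(11, 3): e=[28,98,14] → X
    (6,1)@(13, 3): e=[8,98,34] → X
    (7,1)@(15, 3): e=[-12,98,54] → .
    (4,2)@(9, 5): e=[60,70,10] → X
    (7,2)@(15, 5): e=[0,70,70] → X  [on edge]
    (8,2)@(17, 5): e=[-20,70,90] → .
    (3,3)@(7, 7): e=[92,42,6] → X
    (8,3)@(17, 7): e=[-8,42,106] → .
    (2,4)@(5, 9): e=[124,14,2] → X
    (8,4)@(17, 9): e=[4,14,122] → X
    (9,4)@(19, 9): e=[-16,14,142] → .
  covered (18 px):
    . . . . . . . . . .
    . . . . . X X . . .
    . . . . X X X X . .
    . . . X X X X X . .
    . . X X X X X X X .

Z-buffer (winner per pixel, '.' = empty):
  . 0 0 . . . . . . .
  . 0 0 0 0 2 2 . . .
  . 0 0 0 2 2 2 2 . .
  . . 0 2 2 2 2 2 . .
  . . 2 2 2 2 2 2 2 .

Final: 0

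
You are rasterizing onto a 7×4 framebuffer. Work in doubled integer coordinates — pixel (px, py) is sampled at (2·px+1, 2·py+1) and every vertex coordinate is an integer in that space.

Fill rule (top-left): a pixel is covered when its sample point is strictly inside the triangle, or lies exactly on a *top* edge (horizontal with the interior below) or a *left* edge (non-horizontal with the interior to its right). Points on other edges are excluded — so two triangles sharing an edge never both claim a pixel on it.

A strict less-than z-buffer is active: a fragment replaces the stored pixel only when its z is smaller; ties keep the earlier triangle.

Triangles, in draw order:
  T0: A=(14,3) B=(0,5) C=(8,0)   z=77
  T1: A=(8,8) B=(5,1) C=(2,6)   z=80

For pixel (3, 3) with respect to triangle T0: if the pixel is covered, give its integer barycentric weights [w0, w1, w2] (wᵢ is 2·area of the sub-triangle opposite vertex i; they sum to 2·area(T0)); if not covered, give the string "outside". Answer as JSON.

T0:
  2·area = 54
  edge (14, 3)→(0, 5): d=(-14,2) right/bottom  bias=-1
  edge (0, 5)→(8, 0): d=(8,-5) top-left  bias=+0
  edge (8, 0)→(14, 3): d=(6,3) right/bottom  bias=-1
    (3,0)@(7, 1): e=[42,3,9] → #
    (4,0)@(9, 1): e=[38,13,3] → #
    (5,0)@(11, 1): e=[34,23,-3] → ·
    (2,1)@(5, 3): e=[18,9,27] → #
    (5,1)@(11, 3): e=[6,39,9] → #
    (6,1)@(13, 3): e=[2,49,3] → #
    (2,2)@(5, 5): e=[-10,25,39] → ·
    (3,2)@(7, 5): e=[-14,35,33] → ·
    (4,2)@(9, 5): e=[-18,45,27] → ·
    (5,2)@(11, 5): e=[-22,55,21] → ·
    (6,2)@(13, 5): e=[-26,65,15] → ·
  covered (7 px):
    · · · # # · ·
    · · # # # # #
    · · · · · · ·
    · · · · · · ·
T1:
  2·area = 36  (B↔C swapped to make it positive)
  edge (8, 8)→(2, 6): d=(-6,-2) top-left  bias=+0
  edge (2, 6)→(5, 1): d=(3,-5) top-left  bias=+0
  edge (5, 1)→(8, 8): d=(3,7) right/bottom  bias=-1
    (2,0)@(5, 1): e=[36,0,0] → ·  [on edge]
    (2,1)@(5, 3): e=[24,6,6] → #
    (3,1)@(7, 3): e=[28,16,-8] → ·
    (1,2)@(3, 5): e=[8,2,26] → #
    (3,2)@(7, 5): e=[16,22,-2] → ·
    (1,3)@(3, 7): e=[-4,8,32] → ·
    (2,3)@(5, 7): e=[0,18,18] → #  [on edge]
    (3,3)@(7, 7): e=[4,28,4] → #
    (4,3)@(9, 7): e=[8,38,-10] → ·
  covered (5 px):
    · · · · · · ·
    · · # · · · ·
    · # # · · · ·
    · · # # · · ·

Answer: "outside"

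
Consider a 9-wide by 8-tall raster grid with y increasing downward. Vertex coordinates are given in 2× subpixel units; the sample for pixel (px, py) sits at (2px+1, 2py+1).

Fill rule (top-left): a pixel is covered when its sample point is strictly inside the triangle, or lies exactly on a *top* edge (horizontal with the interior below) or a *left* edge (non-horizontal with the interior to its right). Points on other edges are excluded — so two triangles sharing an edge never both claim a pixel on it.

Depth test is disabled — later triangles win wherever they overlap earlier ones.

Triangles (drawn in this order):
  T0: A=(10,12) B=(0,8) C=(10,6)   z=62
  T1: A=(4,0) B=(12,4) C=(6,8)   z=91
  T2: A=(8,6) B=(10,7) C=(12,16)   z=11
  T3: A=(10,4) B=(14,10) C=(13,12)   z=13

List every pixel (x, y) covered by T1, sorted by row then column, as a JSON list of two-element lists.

T0:
  2·area = 60
  edge (10, 12)→(0, 8): d=(-10,-4) top-left  bias=+0
  edge (0, 8)→(10, 6): d=(10,-2) top-left  bias=+0
  edge (10, 6)→(10, 12): d=(0,6) right/bottom  bias=-1
    (7,2)@(15, 5): e=[90,0,-30] → ·  [on edge]
    (2,3)@(5, 7): e=[30,0,30] → █  [on edge]
    (3,3)@(7, 7): e=[38,4,18] → █
    (4,3)@(9, 7): e=[46,8,6] → █
    (5,3)@(11, 7): e=[54,12,-6] → ·
    (1,4)@(3, 9): e=[2,16,42] → █
    (5,4)@(11, 9): e=[34,32,-6] → ·
    (1,5)@(3, 11): e=[-18,36,42] → ·
    (2,5)@(5, 11): e=[-10,40,30] → ·
    (3,5)@(7, 11): e=[-2,44,18] → ·
    (4,5)@(9, 11): e=[6,48,6] → █
    (5,5)@(11, 11): e=[14,52,-6] → ·
  covered (8 px):
    · · · · · · · · ·
    · · · · · · · · ·
    · · · · · · · · ·
    · · █ █ █ · · · ·
    · █ █ █ █ · · · ·
    · · · · █ · · · ·
    · · · · · · · · ·
    · · · · · · · · ·
T1:
  2·area = 56
  edge (4, 0)→(12, 4): d=(8,4) right/bottom  bias=-1
  edge (12, 4)→(6, 8): d=(-6,4) right/bottom  bias=-1
  edge (6, 8)→(4, 0): d=(-2,-8) top-left  bias=+0
    (2,0)@(5, 1): e=[4,46,6] → █
    (3,0)@(7, 1): e=[-4,38,22] → ·
    (2,1)@(5, 3): e=[20,34,2] → █
    (3,1)@(7, 3): e=[12,26,18] → █
    (4,1)@(9, 3): e=[4,18,34] → █
    (5,1)@(11, 3): e=[-4,10,50] → ·
    (2,2)@(5, 5): e=[36,22,-2] → ·
    (3,2)@(7, 5): e=[28,14,14] → █
    (5,2)@(11, 5): e=[12,-2,46] → ·
    (3,3)@(7, 7): e=[44,2,10] → █
    (4,3)@(9, 7): e=[36,-6,26] → ·
    (3,4)@(7, 9): e=[60,-10,6] → ·
  covered (7 px):
    · · █ · · · · · ·
    · · █ █ █ · · · ·
    · · · █ █ · · · ·
    · · · █ · · · · ·
    · · · · · · · · ·
    · · · · · · · · ·
    · · · · · · · · ·
    · · · · · · · · ·
T2:
  2·area = 16
  edge (8, 6)→(10, 7): d=(2,1) right/bottom  bias=-1
  edge (10, 7)→(12, 16): d=(2,9) right/bottom  bias=-1
  edge (12, 16)→(8, 6): d=(-4,-10) top-left  bias=+0
    (4,3)@(9, 7): e=[1,9,6] → █
    (5,3)@(11, 7): e=[-1,-9,26] → ·
    (4,4)@(9, 9): e=[5,13,-2] → ·
    (5,6)@(11, 13): e=[11,3,2] → █
    (6,6)@(13, 13): e=[9,-15,22] → ·
    (5,7)@(11, 15): e=[15,7,-6] → ·
  covered (2 px):
    · · · · · · · · ·
    · · · · · · · · ·
    · · · · · · · · ·
    · · · · █ · · · ·
    · · · · · · · · ·
    · · · · · · · · ·
    · · · · · █ · · ·
    · · · · · · · · ·
T3:
  2·area = 14
  edge (10, 4)→(14, 10): d=(4,6) right/bottom  bias=-1
  edge (14, 10)→(13, 12): d=(-1,2) right/bottom  bias=-1
  edge (13, 12)→(10, 4): d=(-3,-8) top-left  bias=+0
    (6,4)@(13, 9): e=[2,3,9] → █
    (7,4)@(15, 9): e=[-10,-1,25] → ·
    (6,5)@(13, 11): e=[10,1,3] → █
    (7,5)@(15, 11): e=[-2,-3,19] → ·
    (6,6)@(13, 13): e=[18,-1,-3] → ·
  covered (2 px):
    · · · · · · · · ·
    · · · · · · · · ·
    · · · · · · · · ·
    · · · · · · · · ·
    · · · · · · █ · ·
    · · · · · · █ · ·
    · · · · · · · · ·
    · · · · · · · · ·

Result: [[2,0],[2,1],[3,1],[4,1],[3,2],[4,2],[3,3]]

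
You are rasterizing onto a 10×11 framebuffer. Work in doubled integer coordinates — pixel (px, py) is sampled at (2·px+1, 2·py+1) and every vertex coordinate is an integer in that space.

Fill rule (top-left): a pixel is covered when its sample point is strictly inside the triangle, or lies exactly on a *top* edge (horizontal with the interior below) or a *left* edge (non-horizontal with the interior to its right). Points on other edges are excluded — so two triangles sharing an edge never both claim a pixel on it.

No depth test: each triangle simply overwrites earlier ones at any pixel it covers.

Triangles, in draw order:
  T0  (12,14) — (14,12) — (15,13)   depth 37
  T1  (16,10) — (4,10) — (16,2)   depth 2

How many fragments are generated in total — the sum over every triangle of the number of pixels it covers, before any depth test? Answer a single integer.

T0:
  2·area = 4
  edge (12, 14)→(14, 12): d=(2,-2) top-left  bias=+0
  edge (14, 12)→(15, 13): d=(1,1) right/bottom  bias=-1
  edge (15, 13)→(12, 14): d=(-3,1) right/bottom  bias=-1
    (1,0)@(3, 1): e=[-44,0,48] → ·  [on edge]
    (2,1)@(5, 3): e=[-36,0,40] → ·  [on edge]
    (3,2)@(7, 5): e=[-28,0,32] → ·  [on edge]
    (4,3)@(9, 7): e=[-20,0,24] → ·  [on edge]
    (9,3)@(19, 7): e=[0,-10,14] → ·  [on edge]
    (5,4)@(11, 9): e=[-12,0,16] → ·  [on edge]
    (8,4)@(17, 9): e=[0,-6,10] → ·  [on edge]
    (6,5)@(13, 11): e=[-4,0,8] → ·  [on edge]
    (7,5)@(15, 11): e=[0,-2,6] → ·  [on edge]
    (6,6)@(13, 13): e=[0,2,2] → █  [on edge]
    (7,6)@(15, 13): e=[4,0,0] → ·  [on edge]
    (4,7)@(9, 15): e=[-4,8,0] → ·  [on edge]
    (5,7)@(11, 15): e=[0,6,-2] → ·  [on edge]
    (8,7)@(17, 15): e=[12,0,-8] → ·  [on edge]
    (1,8)@(3, 17): e=[-12,16,0] → ·  [on edge]
    (4,8)@(9, 17): e=[0,10,-6] → ·  [on edge]
    (9,8)@(19, 17): e=[20,0,-16] → ·  [on edge]
    (3,9)@(7, 19): e=[0,14,-10] → ·  [on edge]
    (2,10)@(5, 21): e=[0,18,-14] → ·  [on edge]
  covered (1 px):
    · · · · · · · · · ·
    · · · · · · · · · ·
    · · · · · · · · · ·
    · · · · · · · · · ·
    · · · · · · · · · ·
    · · · · · · · · · ·
    · · · · · · █ · · ·
    · · · · · · · · · ·
    · · · · · · · · · ·
    · · · · · · · · · ·
    · · · · · · · · · ·
T1:
  2·area = 96
  edge (16, 10)→(4, 10): d=(-12,0) right/bottom  bias=-1
  edge (4, 10)→(16, 2): d=(12,-8) top-left  bias=+0
  edge (16, 2)→(16, 10): d=(0,8) right/bottom  bias=-1
    (7,1)@(15, 3): e=[84,4,8] → █
    (8,1)@(17, 3): e=[84,20,-8] → ·
    (6,2)@(13, 5): e=[60,12,24] → █
    (8,2)@(17, 5): e=[60,44,-8] → ·
    (4,3)@(9, 7): e=[36,4,56] → █
    (5,3)@(11, 7): e=[36,20,40] → █
    (8,3)@(17, 7): e=[36,68,-8] → ·
    (3,4)@(7, 9): e=[12,12,72] → █
    (8,4)@(17, 9): e=[12,92,-8] → ·
    (3,5)@(7, 11): e=[-12,36,72] → ·
    (4,5)@(9, 11): e=[-12,52,56] → ·
    (5,5)@(11, 11): e=[-12,68,40] → ·
  covered (12 px):
    · · · · · · · · · ·
    · · · · · · · █ · ·
    · · · · · · █ █ · ·
    · · · · █ █ █ █ · ·
    · · · █ █ █ █ █ · ·
    · · · · · · · · · ·
    · · · · · · · · · ·
    · · · · · · · · · ·
    · · · · · · · · · ·
    · · · · · · · · · ·
    · · · · · · · · · ·

Answer: 13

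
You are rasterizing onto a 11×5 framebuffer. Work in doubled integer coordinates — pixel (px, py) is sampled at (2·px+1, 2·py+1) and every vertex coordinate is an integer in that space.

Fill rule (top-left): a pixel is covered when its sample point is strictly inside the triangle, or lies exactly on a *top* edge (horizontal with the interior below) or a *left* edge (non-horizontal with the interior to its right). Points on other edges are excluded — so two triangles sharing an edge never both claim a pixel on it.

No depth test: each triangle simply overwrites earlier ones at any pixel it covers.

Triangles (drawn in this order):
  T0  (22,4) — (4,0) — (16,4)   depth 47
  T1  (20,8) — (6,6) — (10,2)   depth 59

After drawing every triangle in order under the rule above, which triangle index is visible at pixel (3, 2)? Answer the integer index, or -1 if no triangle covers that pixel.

T0:
  2·area = 24  (B↔C swapped to make it positive)
  edge (22, 4)→(16, 4): d=(-6,0) right/bottom  bias=-1
  edge (16, 4)→(4, 0): d=(-12,-4) top-left  bias=+0
  edge (4, 0)→(22, 4): d=(18,4) right/bottom  bias=-1
    (3,0)@(7, 1): e=[18,0,6] → X  [on edge]
    (4,0)@(9, 1): e=[18,8,-2] → .
    (3,1)@(7, 3): e=[6,-24,42] → .
    (6,1)@(13, 3): e=[6,0,18] → X  [on edge]
    (7,1)@(15, 3): e=[6,8,10] → X
    (8,1)@(17, 3): e=[6,16,2] → X
    (9,1)@(19, 3): e=[6,24,-6] → .
    (6,2)@(13, 5): e=[-6,-24,54] → .
    (7,2)@(15, 5): e=[-6,-16,46] → .
    (8,2)@(17, 5): e=[-6,-8,38] → .
    (9,2)@(19, 5): e=[-6,0,30] → .  [on edge]
  covered (4 px):
    . . . X . . . . . . .
    . . . . . . X X X . .
    . . . . . . . . . . .
    . . . . . . . . . . .
    . . . . . . . . . . .
T1:
  2·area = 64
  edge (20, 8)→(6, 6): d=(-14,-2) top-left  bias=+0
  edge (6, 6)→(10, 2): d=(4,-4) top-left  bias=+0
  edge (10, 2)→(20, 8): d=(10,6) right/bottom  bias=-1
    (5,0)@(11, 1): e=[80,0,-16] → .  [on edge]
    (4,1)@(9, 3): e=[48,0,16] → X  [on edge]
    (5,1)@(11, 3): e=[52,8,4] → X
    (6,1)@(13, 3): e=[56,16,-8] → .
    (3,2)@(7, 5): e=[16,0,48] → X  [on edge]
    (6,2)@(13, 5): e=[28,24,12] → X
    (7,2)@(15, 5): e=[32,32,0] → .  [on edge]
    (2,3)@(5, 7): e=[-16,0,80] → .  [on edge]
    (3,3)@(7, 7): e=[-12,8,68] → .
    (4,3)@(9, 7): e=[-8,16,56] → .
    (5,3)@(11, 7): e=[-4,24,44] → .
    (6,3)@(13, 7): e=[0,32,32] → X  [on edge]
    (1,4)@(3, 9): e=[-48,0,112] → .  [on edge]
  covered (9 px):
    . . . . . . . . . . .
    . . . . X X . . . . .
    . . . X X X X . . . .
    . . . . . . X X X . .
    . . . . . . . . . . .

Z-buffer (winner per pixel, '.' = empty):
  . . . 0 . . . . . . .
  . . . . 1 1 0 0 0 . .
  . . . 1 1 1 1 . . . .
  . . . . . . 1 1 1 . .
  . . . . . . . . . . .

Result: 1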